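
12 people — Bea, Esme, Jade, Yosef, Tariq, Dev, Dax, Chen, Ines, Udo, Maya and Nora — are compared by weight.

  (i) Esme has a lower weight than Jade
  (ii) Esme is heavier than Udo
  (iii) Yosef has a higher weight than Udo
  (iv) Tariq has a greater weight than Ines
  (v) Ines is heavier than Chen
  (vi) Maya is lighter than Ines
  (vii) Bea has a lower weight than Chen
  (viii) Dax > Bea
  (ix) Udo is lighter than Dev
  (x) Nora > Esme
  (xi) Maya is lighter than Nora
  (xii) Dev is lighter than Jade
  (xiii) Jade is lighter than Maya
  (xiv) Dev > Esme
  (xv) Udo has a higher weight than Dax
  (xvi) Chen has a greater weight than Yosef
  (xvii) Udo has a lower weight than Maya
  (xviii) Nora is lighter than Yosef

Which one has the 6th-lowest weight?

Jade

Piecing the relations together gives one ordering: Bea < Dax < Udo < Esme < Dev < Jade < Maya < Nora < Yosef < Chen < Ines < Tariq.
Counting 6 from the smallest end gives Jade.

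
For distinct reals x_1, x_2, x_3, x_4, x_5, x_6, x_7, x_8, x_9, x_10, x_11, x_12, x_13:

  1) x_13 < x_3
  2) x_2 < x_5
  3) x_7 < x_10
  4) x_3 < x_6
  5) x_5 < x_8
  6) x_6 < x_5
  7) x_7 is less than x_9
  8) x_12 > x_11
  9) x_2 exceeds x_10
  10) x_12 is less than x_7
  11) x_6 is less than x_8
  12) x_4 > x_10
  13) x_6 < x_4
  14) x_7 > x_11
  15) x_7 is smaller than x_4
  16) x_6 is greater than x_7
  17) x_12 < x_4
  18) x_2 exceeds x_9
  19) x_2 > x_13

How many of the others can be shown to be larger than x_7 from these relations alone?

7

Directly above x_7: x_6, x_10, x_9, x_4.
One step further: x_2, x_5, x_8 (7 so far).
Nothing else is reachable above x_7; 7 in all.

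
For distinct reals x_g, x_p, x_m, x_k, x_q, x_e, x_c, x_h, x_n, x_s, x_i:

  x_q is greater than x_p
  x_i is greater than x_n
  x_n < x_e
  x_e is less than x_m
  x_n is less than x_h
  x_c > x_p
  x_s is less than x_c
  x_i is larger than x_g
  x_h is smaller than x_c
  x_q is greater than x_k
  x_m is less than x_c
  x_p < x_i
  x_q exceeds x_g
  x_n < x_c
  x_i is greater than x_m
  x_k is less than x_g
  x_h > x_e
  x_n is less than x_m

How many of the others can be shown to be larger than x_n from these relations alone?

5

The elements the relations force above x_n are x_e, x_h, x_m, x_c, x_i — no chain reaches any other.
That is 5.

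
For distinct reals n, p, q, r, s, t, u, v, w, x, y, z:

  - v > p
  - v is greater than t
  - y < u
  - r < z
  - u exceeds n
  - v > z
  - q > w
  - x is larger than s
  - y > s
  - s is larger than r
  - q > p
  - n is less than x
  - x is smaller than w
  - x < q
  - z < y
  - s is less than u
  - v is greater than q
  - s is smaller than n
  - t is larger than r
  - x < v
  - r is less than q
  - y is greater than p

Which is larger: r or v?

r < s and s < n give r < n.
With n < x: r < s < n < x.
With x < w: r < s < n < x < w.
Then w < q extends the chain to q.
Then q < v extends the chain to v.
So r < v; v is the larger of the two.

v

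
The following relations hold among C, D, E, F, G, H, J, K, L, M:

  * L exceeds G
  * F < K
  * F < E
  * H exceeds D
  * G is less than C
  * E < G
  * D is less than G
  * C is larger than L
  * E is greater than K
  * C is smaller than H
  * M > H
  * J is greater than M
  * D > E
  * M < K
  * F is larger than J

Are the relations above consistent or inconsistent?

inconsistent

Chaining the given relations yields M < J < F < K < E < D < G < L < C < H, so M < H. But one relation states H < M. These cannot both hold.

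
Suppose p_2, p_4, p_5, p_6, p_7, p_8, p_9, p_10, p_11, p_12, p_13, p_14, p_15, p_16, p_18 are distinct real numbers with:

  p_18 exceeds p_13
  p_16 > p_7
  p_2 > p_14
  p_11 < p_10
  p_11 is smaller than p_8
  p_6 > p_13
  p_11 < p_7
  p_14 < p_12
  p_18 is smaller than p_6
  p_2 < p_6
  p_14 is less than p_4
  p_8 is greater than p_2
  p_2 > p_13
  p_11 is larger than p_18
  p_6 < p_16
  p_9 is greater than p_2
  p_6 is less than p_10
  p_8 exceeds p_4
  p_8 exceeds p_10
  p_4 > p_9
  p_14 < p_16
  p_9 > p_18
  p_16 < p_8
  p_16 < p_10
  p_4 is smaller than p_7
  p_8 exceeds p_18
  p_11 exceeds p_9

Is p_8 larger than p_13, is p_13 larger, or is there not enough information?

p_8

p_13 < p_2 and p_2 < p_9 give p_13 < p_9.
With p_9 < p_4: p_13 < p_2 < p_9 < p_4.
With p_4 < p_7: p_13 < p_2 < p_9 < p_4 < p_7.
With p_7 < p_16: p_13 < p_2 < p_9 < p_4 < p_7 < p_16.
With p_16 < p_10: p_13 < p_2 < p_9 < p_4 < p_7 < p_16 < p_10.
Then p_10 < p_8 extends the chain to p_8.
So p_8 is larger.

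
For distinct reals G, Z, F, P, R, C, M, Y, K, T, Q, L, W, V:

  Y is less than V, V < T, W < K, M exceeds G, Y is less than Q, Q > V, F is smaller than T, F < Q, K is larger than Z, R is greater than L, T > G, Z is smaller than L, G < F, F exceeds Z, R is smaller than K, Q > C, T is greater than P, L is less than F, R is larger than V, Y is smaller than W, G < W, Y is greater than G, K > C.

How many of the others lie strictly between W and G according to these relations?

1

The relations place G below W. An element lies strictly between them when it is forced above G and also forced below W.
Above G: {M, Y, F, V, Q, R, T, K}. Below W: {Y}.
Intersection: {Y} — 1.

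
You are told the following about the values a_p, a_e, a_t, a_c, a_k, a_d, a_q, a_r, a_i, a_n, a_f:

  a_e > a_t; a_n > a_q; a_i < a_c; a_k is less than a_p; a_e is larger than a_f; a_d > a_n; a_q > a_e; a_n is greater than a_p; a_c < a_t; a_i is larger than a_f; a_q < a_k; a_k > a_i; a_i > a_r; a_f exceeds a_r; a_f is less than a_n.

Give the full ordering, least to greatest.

a_r < a_f < a_i < a_c < a_t < a_e < a_q < a_k < a_p < a_n < a_d

Each adjacent pair is fixed by a given relation: a_r < a_f; a_f < a_i; a_i < a_c; a_c < a_t; a_t < a_e; a_e < a_q; a_q < a_k; a_k < a_p; a_p < a_n; a_n < a_d. Chaining them end to end gives the full order.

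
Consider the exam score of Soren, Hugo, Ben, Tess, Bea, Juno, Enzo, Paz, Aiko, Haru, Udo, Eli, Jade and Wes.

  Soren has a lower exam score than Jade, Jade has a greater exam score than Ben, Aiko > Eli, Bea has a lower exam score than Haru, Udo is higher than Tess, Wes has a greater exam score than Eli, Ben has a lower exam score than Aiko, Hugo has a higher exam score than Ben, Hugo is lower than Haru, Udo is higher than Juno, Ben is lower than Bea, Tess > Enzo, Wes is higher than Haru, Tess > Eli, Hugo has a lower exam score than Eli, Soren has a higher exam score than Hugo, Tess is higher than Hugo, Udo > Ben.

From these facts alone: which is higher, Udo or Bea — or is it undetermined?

Following every chain through Bea: above Bea we get Haru, Wes; below Bea we get Ben.
Udo is not reached, and no chain runs the other way from Udo to Bea.
So the given relations leave the order of Bea and Udo undetermined.

undetermined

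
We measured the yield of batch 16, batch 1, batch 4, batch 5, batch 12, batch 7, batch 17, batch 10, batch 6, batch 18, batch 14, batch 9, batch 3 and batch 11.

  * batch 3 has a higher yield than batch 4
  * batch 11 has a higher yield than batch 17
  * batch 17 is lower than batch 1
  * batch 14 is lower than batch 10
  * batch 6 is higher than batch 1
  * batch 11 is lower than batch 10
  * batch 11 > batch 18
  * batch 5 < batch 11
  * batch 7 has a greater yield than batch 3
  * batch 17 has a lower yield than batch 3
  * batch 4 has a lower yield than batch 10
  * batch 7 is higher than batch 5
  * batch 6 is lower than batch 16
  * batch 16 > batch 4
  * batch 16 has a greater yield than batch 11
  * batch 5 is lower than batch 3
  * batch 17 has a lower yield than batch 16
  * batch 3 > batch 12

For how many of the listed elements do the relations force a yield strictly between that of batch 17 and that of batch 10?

1

The relations place batch 17 below batch 10. An element lies strictly between them when it is forced above batch 17 and also forced below batch 10.
Above batch 17: {batch 1, batch 6, batch 11, batch 3, batch 16, batch 7}. Below batch 10: {batch 18, batch 14, batch 5, batch 11, batch 4}.
Intersection: {batch 11} — 1.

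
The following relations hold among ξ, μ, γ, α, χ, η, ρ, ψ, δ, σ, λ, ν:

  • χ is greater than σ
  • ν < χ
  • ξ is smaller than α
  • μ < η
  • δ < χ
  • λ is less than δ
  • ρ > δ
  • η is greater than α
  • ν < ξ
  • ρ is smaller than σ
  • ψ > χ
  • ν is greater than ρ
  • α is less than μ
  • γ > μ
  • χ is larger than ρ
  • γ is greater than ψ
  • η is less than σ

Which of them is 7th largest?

Chaining the given pairs: λ < δ < ρ < ν < ξ < α < μ < η < σ < χ < ψ < γ.
The 7th largest is α.

α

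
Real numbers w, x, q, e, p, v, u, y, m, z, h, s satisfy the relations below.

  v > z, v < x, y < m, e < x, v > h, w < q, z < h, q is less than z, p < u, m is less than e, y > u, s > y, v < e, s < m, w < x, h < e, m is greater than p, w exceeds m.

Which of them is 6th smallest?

w

The consecutive relations fix a unique order: p < u < y < s < m < w < q < z < h < v < e < x.
Counting 6 from the smallest end gives w.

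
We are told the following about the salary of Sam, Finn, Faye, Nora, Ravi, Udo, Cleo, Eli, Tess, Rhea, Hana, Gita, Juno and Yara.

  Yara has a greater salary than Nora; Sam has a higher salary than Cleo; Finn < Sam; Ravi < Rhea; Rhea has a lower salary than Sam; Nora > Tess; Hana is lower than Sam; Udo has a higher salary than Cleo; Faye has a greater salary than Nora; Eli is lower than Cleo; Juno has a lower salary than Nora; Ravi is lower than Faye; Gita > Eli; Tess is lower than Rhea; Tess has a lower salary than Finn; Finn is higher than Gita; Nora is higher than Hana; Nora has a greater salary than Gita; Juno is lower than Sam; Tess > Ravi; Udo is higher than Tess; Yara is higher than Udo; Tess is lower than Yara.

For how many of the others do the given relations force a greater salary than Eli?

8

The elements the relations force above Eli are Cleo, Gita, Finn, Nora, Udo, Yara, Sam, Faye — no chain reaches any other.
That is 8.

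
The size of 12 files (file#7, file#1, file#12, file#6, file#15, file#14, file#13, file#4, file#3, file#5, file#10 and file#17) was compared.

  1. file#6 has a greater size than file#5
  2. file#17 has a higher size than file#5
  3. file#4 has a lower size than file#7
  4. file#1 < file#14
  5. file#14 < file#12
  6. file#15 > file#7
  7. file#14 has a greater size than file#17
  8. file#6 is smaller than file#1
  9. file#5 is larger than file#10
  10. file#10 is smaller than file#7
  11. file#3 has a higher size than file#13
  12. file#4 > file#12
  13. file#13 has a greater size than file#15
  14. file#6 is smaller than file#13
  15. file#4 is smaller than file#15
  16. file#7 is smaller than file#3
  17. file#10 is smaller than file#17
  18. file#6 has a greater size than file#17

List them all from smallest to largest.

file#10 < file#5 < file#17 < file#6 < file#1 < file#14 < file#12 < file#4 < file#7 < file#15 < file#13 < file#3

The consecutive links are each given: file#10 < file#5; file#5 < file#17; file#17 < file#6; file#6 < file#1; file#1 < file#14; file#14 < file#12; file#12 < file#4; file#4 < file#7; file#7 < file#15; file#15 < file#13; file#13 < file#3.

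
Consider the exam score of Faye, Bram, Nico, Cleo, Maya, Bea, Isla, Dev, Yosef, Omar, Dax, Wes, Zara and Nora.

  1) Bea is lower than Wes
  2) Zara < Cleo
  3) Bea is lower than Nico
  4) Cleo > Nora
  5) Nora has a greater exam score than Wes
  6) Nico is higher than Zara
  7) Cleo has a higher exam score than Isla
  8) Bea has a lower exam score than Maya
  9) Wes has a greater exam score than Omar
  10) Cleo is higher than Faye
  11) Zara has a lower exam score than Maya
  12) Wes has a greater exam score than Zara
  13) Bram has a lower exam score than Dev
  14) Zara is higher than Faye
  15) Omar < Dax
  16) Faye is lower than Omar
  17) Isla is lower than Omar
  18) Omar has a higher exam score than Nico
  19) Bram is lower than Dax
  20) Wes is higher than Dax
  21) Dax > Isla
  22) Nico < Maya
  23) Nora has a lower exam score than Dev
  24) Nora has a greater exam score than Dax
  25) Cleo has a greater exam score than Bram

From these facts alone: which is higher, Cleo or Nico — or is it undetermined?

Cleo

Nico < Omar and Omar < Dax give Nico < Dax.
With Dax < Wes: Nico < Omar < Dax < Wes.
With Wes < Nora: Nico < Omar < Dax < Wes < Nora.
With Nora < Cleo: Nico < Omar < Dax < Wes < Nora < Cleo.
So Cleo is higher.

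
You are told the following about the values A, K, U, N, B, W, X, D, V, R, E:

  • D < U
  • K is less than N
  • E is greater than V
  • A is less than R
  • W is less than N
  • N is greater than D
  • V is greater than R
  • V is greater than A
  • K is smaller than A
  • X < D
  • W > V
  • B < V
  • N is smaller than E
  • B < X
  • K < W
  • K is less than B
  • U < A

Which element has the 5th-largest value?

R

The consecutive relations fix a unique order: K < B < X < D < U < A < R < V < W < N < E.
Counting 5 from the largest end gives R.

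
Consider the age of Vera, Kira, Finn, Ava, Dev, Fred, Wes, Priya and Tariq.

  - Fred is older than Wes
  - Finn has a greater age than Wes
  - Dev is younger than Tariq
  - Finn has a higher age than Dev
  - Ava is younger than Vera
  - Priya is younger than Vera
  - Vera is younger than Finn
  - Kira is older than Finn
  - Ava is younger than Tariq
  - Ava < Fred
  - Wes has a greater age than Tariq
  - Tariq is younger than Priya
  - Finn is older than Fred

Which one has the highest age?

Ava is not greatest since Ava < Vera; Dev is not greatest since Dev < Tariq; Tariq is not greatest since Tariq < Priya; Priya is not greatest since Priya < Vera; Vera is not greatest since Vera < Finn; Wes is not greatest since Wes < Finn; Fred is not greatest since Fred < Finn; Finn is not greatest since Finn < Kira.
Only Kira has nothing above it, so Kira is the highest age.

Kira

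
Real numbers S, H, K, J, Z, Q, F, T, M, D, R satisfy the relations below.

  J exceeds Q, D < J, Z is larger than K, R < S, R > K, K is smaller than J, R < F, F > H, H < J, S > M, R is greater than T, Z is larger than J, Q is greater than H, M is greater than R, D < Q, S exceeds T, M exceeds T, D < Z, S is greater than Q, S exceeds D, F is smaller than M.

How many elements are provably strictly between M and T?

The relations place T below M. An element lies strictly between them when it is forced above T and also forced below M.
Above T: {R, F, S}. Below M: {H, K, R, F}.
Intersection: {R, F} — 2.

2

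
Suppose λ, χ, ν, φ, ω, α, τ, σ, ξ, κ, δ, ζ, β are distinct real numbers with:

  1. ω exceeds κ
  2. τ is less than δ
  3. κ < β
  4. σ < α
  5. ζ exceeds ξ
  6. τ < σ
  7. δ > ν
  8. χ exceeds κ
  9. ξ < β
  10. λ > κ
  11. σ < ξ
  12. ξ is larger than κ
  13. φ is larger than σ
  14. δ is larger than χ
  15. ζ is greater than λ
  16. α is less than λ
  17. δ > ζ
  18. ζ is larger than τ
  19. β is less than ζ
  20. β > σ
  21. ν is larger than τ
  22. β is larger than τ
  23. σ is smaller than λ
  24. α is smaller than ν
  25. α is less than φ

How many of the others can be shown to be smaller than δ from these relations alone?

Directly below δ: τ, ν, χ, ζ.
One step further: κ, α, λ, ξ, β (9 so far).
One step further: σ (10 so far).
Nothing else is reachable below δ; 10 in all.

10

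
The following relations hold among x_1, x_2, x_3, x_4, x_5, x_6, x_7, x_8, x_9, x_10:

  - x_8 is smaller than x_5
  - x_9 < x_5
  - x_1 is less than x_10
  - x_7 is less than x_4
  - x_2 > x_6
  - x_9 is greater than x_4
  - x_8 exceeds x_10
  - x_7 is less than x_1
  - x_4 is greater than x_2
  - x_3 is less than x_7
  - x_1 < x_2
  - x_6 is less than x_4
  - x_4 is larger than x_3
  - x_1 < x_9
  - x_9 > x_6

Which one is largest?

Chaining downward from x_5: directly below it, x_8, x_9; then x_6, x_1, x_10, x_4; then x_3, x_7, x_2.
That covers every other element, and nothing is given above x_5, so x_5 is the largest.

x_5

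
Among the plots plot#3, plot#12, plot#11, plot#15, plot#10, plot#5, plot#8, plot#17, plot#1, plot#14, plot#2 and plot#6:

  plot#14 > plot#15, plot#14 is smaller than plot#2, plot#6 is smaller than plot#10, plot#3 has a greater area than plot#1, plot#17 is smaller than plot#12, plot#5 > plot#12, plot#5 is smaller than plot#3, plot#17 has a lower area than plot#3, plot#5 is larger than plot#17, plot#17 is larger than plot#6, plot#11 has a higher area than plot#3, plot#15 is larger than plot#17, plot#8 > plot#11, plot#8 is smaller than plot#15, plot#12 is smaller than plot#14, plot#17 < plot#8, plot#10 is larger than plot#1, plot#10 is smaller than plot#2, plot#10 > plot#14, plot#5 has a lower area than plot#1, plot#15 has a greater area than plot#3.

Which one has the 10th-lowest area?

Chaining the given pairs: plot#6 < plot#17 < plot#12 < plot#5 < plot#1 < plot#3 < plot#11 < plot#8 < plot#15 < plot#14 < plot#10 < plot#2.
The 10th smallest is plot#14.

plot#14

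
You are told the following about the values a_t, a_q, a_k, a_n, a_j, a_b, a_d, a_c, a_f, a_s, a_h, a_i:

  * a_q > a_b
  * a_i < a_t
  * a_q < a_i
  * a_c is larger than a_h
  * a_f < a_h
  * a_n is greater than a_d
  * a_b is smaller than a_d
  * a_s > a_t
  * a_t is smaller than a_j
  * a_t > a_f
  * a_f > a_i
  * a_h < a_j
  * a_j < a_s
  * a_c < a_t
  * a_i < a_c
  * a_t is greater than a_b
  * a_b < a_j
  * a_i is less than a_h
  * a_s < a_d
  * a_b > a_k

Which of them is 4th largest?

Piecing the relations together gives one ordering: a_k < a_b < a_q < a_i < a_f < a_h < a_c < a_t < a_j < a_s < a_d < a_n.
Counting 4 from the largest end gives a_j.

a_j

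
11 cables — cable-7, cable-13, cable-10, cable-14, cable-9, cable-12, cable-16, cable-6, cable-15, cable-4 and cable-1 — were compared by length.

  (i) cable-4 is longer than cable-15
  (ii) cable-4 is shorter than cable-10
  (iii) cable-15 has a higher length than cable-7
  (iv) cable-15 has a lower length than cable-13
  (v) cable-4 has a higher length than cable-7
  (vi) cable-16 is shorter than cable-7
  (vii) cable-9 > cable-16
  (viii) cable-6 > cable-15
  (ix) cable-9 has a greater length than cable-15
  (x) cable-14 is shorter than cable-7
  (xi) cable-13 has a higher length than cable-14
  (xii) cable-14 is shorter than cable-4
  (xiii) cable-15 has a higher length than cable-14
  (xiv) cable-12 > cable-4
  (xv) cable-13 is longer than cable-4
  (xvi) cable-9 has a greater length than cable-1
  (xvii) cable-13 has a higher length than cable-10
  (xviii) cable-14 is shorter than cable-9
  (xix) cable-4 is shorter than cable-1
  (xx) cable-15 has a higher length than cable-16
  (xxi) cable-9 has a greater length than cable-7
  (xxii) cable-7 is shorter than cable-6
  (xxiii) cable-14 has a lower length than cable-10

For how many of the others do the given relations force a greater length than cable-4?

The elements the relations force above cable-4 are cable-1, cable-9, cable-12, cable-10, cable-13 — no chain reaches any other.
That is 5.

5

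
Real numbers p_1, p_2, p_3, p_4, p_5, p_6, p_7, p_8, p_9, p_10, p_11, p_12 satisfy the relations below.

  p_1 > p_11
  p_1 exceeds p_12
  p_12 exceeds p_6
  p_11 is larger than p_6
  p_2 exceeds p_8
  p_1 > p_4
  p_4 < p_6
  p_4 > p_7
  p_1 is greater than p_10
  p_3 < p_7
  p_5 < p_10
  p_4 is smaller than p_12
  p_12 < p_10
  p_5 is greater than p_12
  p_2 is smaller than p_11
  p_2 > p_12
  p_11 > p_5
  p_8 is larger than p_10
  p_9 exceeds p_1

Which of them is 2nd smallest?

The consecutive relations fix a unique order: p_3 < p_7 < p_4 < p_6 < p_12 < p_5 < p_10 < p_8 < p_2 < p_11 < p_1 < p_9.
Counting 2 from the smallest end gives p_7.

p_7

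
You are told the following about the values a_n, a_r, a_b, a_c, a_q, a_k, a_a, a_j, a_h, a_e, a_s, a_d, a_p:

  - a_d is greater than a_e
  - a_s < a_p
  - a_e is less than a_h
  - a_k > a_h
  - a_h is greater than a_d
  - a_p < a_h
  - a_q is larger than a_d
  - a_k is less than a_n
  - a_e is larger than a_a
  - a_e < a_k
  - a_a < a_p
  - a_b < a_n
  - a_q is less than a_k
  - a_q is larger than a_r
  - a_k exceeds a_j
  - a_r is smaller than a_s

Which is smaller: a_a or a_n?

a_a

a_a < a_e and a_e < a_d give a_a < a_d.
With a_d < a_q: a_a < a_e < a_d < a_q.
With a_q < a_k: a_a < a_e < a_d < a_q < a_k.
With a_k < a_n: a_a < a_e < a_d < a_q < a_k < a_n.
So a_a < a_n; a_a is the smaller of the two.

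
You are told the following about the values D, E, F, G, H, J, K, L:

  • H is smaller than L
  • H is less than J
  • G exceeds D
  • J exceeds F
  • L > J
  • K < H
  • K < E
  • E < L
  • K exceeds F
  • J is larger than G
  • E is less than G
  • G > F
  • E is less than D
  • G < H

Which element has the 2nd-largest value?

J

Piecing the relations together gives one ordering: F < K < E < D < G < H < J < L.
The 2nd largest is J.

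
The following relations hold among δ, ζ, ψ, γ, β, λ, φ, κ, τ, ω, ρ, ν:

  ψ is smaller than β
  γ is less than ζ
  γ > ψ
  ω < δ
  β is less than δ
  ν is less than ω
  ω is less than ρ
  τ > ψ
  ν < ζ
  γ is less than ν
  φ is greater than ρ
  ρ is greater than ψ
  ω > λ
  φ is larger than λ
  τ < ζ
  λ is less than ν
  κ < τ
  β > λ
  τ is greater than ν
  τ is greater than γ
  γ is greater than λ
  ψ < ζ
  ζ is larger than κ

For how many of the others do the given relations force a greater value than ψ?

9

The elements the relations force above ψ are γ, β, ν, ω, τ, ρ, ζ, φ, δ — no chain reaches any other.
That is 9.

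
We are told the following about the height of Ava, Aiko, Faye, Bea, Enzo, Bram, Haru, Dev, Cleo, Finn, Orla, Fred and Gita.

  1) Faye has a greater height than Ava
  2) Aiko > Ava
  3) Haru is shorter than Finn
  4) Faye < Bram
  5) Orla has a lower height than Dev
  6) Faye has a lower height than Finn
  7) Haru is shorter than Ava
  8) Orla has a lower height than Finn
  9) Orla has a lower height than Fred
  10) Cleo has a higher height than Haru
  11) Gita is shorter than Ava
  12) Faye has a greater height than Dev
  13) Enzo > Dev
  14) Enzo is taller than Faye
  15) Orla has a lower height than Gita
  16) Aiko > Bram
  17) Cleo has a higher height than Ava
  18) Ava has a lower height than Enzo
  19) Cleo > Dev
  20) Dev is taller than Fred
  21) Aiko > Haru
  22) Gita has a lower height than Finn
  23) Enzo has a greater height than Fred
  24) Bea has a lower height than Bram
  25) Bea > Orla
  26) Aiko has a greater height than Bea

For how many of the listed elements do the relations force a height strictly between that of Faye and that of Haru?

The relations place Haru below Faye. An element lies strictly between them when it is forced above Haru and also forced below Faye.
Above Haru: {Ava, Bram, Enzo, Aiko, Finn, Cleo}. Below Faye: {Orla, Gita, Ava, Fred, Dev}.
Intersection: {Ava} — 1.

1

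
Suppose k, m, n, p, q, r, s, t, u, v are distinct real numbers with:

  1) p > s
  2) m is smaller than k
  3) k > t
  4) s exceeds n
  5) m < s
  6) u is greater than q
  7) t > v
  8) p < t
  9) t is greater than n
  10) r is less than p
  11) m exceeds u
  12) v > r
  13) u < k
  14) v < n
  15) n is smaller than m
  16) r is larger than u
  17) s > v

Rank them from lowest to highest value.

Each adjacent pair is fixed by a given relation: q < u; u < r; r < v; v < n; n < m; m < s; s < p; p < t; t < k. Chaining them end to end gives the full order.

q < u < r < v < n < m < s < p < t < k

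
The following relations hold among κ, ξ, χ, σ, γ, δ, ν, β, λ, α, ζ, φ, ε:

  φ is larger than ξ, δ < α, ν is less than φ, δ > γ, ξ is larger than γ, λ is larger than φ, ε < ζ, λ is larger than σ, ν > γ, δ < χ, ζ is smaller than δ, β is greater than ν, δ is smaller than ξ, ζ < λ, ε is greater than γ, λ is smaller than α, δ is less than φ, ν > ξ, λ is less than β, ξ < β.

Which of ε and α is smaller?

Link the given pairs in sequence: ε < ζ; ζ < δ; δ < ξ; ξ < φ; φ < λ; λ < α.
Together: ε < ζ < δ < ξ < φ < λ < α.
So ε < α; ε is the smaller of the two.

ε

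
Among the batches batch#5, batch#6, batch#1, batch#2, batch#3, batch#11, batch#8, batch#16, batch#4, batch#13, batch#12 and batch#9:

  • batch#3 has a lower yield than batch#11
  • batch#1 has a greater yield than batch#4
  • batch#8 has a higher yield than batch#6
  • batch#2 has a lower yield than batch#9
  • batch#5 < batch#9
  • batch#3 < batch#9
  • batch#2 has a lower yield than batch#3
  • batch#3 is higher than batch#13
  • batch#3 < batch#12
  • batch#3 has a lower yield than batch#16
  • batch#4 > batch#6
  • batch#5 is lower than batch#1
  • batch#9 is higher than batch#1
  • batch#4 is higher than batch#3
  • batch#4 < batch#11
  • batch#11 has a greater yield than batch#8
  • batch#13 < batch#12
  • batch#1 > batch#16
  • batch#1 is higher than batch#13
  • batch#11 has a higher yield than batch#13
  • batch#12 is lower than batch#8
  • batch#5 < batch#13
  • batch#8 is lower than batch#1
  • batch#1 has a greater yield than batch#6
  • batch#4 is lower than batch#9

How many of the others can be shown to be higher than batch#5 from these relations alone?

9

The elements the relations force above batch#5 are batch#13, batch#3, batch#4, batch#12, batch#16, batch#8, batch#11, batch#1, batch#9 — no chain reaches any other.
That is 9.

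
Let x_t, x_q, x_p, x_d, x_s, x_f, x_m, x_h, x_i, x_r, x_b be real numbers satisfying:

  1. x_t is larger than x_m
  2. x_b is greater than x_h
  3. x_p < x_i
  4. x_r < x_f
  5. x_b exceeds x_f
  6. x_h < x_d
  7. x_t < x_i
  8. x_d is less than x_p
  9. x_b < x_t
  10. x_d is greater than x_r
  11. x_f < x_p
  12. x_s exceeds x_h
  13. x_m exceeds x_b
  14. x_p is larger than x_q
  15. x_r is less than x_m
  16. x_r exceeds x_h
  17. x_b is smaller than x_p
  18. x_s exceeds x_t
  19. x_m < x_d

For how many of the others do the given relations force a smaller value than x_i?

9

From x_i the given relations immediately reach x_t, x_p.
From those, x_f, x_b, x_m, x_d, x_q — 7 in total.
From those, x_h, x_r — 9 in total.
Nothing else is reachable below x_i; 9 in all.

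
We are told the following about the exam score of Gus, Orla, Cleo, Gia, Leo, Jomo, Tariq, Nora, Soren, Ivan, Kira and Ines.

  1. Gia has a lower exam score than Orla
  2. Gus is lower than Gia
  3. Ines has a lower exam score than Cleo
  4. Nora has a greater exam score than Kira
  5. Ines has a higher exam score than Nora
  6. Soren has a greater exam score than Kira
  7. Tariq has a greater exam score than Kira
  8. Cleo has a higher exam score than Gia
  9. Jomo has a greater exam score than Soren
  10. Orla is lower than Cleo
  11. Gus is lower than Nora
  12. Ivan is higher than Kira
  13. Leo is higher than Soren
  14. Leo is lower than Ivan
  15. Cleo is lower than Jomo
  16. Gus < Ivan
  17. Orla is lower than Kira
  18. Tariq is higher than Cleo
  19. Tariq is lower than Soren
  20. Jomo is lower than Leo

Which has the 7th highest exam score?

Ines

Chaining the given pairs: Gus < Gia < Orla < Kira < Nora < Ines < Cleo < Tariq < Soren < Jomo < Leo < Ivan.
The 7th largest is Ines.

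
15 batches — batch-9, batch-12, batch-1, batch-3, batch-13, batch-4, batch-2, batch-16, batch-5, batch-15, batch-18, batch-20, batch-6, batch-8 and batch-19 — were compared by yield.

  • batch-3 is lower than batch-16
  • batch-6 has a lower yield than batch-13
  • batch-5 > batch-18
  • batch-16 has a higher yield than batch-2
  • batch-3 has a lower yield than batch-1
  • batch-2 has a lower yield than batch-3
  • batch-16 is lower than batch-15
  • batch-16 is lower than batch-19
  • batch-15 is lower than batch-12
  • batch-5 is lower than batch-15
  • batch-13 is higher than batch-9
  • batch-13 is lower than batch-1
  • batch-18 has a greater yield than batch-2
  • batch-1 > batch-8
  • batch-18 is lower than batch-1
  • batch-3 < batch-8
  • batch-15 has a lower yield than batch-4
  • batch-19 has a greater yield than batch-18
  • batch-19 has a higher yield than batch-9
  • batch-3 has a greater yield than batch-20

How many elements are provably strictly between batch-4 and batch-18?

2

The relations place batch-18 below batch-4. An element lies strictly between them when it is forced above batch-18 and also forced below batch-4.
Above batch-18: {batch-5, batch-15, batch-19, batch-12, batch-1}. Below batch-4: {batch-20, batch-2, batch-5, batch-3, batch-16, batch-15}.
Intersection: {batch-5, batch-15} — 2.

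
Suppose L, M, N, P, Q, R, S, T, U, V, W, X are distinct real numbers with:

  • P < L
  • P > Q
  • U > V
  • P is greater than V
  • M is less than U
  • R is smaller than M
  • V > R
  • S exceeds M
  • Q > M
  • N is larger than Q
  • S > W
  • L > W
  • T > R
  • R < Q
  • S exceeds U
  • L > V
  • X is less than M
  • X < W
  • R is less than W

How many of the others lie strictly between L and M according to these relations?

Chaining upward from M reaches: Q, P, U, N, S.
Chaining downward from L reaches: X, R, Q, W, V, P.
Strictly between M and L are those in both lists: Q, P — 2 elements.

2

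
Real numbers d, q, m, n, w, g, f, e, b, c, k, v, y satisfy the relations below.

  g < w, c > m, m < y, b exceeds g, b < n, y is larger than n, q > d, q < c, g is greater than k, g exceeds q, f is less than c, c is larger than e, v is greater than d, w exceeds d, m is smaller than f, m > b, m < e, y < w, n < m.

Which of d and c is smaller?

Link the given pairs in sequence: d < q; q < g; g < b; b < n; n < m; m < e; e < c.
Chaining these gives d < q < g < b < n < m < e < c.
So d < c; d is the smaller of the two.

d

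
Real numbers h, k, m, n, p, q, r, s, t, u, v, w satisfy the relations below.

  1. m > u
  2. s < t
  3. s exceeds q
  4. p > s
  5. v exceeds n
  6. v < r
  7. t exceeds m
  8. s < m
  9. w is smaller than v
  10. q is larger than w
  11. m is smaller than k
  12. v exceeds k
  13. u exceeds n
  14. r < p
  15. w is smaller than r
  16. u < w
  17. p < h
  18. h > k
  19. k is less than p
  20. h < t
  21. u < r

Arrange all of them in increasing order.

Each adjacent pair is fixed by a given relation: n < u; u < w; w < q; q < s; s < m; m < k; k < v; v < r; r < p; p < h; h < t. Chaining them end to end gives the full order.

n < u < w < q < s < m < k < v < r < p < h < t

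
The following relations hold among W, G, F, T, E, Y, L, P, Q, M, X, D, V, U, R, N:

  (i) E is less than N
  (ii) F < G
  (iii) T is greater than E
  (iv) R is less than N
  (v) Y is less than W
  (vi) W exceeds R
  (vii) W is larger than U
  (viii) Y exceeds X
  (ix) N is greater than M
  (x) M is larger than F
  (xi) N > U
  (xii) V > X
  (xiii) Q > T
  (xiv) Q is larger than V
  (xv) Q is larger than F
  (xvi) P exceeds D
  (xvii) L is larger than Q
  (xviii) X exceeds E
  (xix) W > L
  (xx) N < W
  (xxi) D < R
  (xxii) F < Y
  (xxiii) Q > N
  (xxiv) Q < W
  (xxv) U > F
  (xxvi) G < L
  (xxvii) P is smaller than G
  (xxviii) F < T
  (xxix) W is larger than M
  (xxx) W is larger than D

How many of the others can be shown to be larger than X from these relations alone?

5

Directly above X: V, Y.
One step further: Q, W (4 so far).
One step further: L (5 so far).
No other element is forced above X by the given relations, so the count is 5.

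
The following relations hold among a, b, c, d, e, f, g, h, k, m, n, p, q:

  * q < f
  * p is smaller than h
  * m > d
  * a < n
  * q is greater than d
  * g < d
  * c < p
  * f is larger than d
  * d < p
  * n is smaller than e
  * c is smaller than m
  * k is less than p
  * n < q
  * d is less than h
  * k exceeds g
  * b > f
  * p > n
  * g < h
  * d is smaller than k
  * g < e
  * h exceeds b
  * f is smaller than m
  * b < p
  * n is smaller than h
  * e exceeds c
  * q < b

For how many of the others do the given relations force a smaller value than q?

4

The elements the relations force below q are g, a, n, d — no chain reaches any other.
That is 4.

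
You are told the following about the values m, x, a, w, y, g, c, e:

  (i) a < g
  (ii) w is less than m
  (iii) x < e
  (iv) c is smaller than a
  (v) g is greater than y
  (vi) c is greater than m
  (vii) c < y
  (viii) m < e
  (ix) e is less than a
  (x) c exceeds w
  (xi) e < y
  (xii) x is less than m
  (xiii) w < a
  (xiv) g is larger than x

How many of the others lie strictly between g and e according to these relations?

Chaining upward from e reaches: y, a.
Chaining downward from g reaches: w, x, m, c, y, a.
Strictly between e and g are those in both lists: y, a — 2 elements.

2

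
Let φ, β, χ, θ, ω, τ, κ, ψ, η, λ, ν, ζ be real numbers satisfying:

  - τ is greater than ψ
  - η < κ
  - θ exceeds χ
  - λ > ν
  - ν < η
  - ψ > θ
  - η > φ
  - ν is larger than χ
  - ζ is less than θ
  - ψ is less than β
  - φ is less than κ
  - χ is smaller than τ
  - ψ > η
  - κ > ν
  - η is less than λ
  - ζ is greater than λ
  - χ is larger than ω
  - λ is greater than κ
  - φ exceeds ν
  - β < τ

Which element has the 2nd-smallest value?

χ

The consecutive relations fix a unique order: ω < χ < ν < φ < η < κ < λ < ζ < θ < ψ < β < τ.
Counting 2 from the smallest end gives χ.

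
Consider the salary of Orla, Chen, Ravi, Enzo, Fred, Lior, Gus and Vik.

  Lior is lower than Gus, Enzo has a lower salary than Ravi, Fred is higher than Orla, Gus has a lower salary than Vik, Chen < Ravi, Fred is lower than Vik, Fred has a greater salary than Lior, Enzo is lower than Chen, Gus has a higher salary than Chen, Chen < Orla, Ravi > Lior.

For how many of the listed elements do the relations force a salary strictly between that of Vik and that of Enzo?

4

The relations place Enzo below Vik. An element lies strictly between them when it is forced above Enzo and also forced below Vik.
Above Enzo: {Chen, Orla, Gus, Fred, Ravi}. Below Vik: {Lior, Chen, Orla, Gus, Fred}.
Intersection: {Chen, Orla, Gus, Fred} — 4.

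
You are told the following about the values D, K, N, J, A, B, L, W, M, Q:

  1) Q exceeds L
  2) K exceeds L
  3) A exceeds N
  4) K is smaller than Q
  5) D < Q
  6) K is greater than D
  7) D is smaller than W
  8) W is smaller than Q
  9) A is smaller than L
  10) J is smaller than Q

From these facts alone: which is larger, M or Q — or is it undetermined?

undetermined

Following every chain through M: nothing is chained to M.
Q is not reached, and no chain runs the other way from Q to M.
So the given relations leave the order of M and Q undetermined.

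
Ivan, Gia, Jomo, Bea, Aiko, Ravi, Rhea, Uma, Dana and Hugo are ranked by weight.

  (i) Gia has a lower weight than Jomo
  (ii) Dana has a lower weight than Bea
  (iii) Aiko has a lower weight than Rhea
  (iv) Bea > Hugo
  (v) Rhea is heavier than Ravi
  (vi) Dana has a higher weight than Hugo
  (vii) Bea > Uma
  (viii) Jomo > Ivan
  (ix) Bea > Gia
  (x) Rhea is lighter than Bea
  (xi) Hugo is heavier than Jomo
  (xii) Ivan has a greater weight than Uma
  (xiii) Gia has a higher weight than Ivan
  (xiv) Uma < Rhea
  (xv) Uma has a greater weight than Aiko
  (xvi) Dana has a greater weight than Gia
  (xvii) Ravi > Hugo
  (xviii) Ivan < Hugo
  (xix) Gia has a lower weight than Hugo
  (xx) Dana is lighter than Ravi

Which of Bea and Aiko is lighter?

Aiko

Aiko < Uma < Ivan < Gia < Jomo < Hugo < Dana < Bea, by transitivity through Uma, Ivan, Gia, Jomo, Hugo, Dana.
So Aiko < Bea; Aiko is the lighter of the two.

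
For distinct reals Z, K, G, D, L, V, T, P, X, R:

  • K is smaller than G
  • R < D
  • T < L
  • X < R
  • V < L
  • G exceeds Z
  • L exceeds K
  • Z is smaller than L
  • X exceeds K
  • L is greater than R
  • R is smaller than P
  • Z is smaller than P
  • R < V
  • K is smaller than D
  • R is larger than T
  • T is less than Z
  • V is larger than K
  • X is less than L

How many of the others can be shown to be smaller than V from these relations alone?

From V the given relations immediately reach K, R.
From those, T, X — 4 in total.
No other element is forced below V by the given relations, so the count is 4.

4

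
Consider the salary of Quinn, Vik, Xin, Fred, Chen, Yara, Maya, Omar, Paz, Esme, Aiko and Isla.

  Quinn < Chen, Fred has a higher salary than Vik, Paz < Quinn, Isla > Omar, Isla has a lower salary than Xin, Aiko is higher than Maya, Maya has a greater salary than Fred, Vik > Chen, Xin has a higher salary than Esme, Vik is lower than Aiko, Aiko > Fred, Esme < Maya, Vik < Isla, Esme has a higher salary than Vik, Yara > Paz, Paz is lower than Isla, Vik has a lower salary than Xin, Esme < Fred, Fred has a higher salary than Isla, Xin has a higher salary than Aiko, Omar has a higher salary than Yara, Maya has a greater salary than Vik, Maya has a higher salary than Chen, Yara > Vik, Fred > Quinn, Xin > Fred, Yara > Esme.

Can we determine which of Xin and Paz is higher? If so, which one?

Xin

Following the relations from Paz: Paz < Quinn < Chen < Vik < Esme < Yara < Omar < Isla < Fred < Maya < Aiko < Xin.
So Xin is higher.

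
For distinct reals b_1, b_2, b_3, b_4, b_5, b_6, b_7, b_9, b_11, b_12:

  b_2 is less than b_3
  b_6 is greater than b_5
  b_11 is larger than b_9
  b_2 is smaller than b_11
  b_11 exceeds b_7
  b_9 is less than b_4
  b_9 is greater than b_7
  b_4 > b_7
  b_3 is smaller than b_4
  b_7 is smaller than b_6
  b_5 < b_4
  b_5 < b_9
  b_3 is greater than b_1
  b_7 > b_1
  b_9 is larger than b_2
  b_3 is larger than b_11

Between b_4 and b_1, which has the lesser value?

b_1

b_1 < b_7 and b_7 < b_9 give b_1 < b_9.
Then b_9 < b_11 extends the chain to b_11.
Then b_11 < b_3 extends the chain to b_3.
Then b_3 < b_4 extends the chain to b_4.
So b_1 < b_4; b_1 is the smaller of the two.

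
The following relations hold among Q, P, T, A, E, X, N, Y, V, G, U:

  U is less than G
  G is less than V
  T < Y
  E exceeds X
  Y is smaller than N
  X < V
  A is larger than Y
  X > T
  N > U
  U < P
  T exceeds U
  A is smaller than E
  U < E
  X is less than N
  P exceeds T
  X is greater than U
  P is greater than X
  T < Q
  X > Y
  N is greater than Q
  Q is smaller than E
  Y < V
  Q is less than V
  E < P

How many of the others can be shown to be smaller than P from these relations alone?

7

The elements the relations force below P are U, T, Q, Y, A, X, E — no chain reaches any other.
That is 7.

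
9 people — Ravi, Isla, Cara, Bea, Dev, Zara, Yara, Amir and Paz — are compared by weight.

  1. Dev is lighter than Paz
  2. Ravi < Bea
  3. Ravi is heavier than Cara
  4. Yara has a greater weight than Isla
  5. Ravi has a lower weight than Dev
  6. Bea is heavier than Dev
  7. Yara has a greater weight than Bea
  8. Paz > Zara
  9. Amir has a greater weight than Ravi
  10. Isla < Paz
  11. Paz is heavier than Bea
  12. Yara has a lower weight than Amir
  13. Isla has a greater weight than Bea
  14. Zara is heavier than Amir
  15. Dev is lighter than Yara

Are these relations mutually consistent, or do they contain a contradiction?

The single ordering Cara < Ravi < Dev < Bea < Isla < Yara < Amir < Zara < Paz satisfies every listed relation, so no contradiction arises.

consistent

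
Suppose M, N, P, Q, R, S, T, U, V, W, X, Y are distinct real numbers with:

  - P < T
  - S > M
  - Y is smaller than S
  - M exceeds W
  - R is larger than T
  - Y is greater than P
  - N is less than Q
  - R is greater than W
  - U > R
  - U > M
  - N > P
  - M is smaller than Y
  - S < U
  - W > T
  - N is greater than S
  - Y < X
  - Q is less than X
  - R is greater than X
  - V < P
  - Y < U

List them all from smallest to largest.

V < P < T < W < M < Y < S < N < Q < X < R < U

Each adjacent pair is fixed by a given relation: V < P; P < T; T < W; W < M; M < Y; Y < S; S < N; N < Q; Q < X; X < R; R < U. Chaining them end to end gives the full order.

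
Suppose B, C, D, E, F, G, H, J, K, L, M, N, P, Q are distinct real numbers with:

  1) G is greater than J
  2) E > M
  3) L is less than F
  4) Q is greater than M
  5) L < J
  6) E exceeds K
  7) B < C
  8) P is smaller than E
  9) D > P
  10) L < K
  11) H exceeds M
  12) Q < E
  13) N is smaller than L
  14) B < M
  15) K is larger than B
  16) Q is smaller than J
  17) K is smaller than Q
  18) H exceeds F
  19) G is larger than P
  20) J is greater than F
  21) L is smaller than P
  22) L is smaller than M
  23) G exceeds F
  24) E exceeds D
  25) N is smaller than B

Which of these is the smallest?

Chaining upward from N: directly above it, L, B; then M, P, K, F, J, C; then D, Q, E, G, H.
That covers every other element, and nothing is given below N, so N is the smallest.

N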